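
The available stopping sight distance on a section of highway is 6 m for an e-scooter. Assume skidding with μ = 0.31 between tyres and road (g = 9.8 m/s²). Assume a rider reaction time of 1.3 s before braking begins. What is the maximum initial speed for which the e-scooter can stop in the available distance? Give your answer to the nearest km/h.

a = μg = 0.31 × 9.8 = 3.038 m/s².
Stopping distance: v·t_r + v²/(2a) = 6 with t_r = 1.3 s and a = 3.038 m/s².
So v² + 7.899 v − 36.46 = 0.
Positive root: v = −a·t_r + √((a·t_r)² + 2a·d) = −3.949 + √(15.595 + 36.46) = 3.2659 m/s.
3.2659 m/s × 3.6 = 11.757 km/h.

Maximum speed ≈ 12 km/h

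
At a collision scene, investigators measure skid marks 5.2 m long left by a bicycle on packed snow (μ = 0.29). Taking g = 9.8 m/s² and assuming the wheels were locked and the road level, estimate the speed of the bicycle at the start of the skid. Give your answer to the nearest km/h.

Deceleration a = μg = 0.29 × 9.8 = 2.842 m/s².
v = √(2a·d) = √(2 × 2.842 × 5.2) = √29.557 = 5.4366 m/s.
= 5.4366 × 3.6 = 19.572 km/h.

Initial speed ≈ 20 km/h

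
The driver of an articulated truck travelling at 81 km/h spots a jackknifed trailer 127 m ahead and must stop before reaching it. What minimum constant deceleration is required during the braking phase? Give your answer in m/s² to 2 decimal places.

Required deceleration ≈ 1.99 m/s²

81 km/h ÷ 3.6 = 22.5000 m/s.
v² = 2a·d ⇒ a = v²/(2d) = 22.5000² / (2 × 127.000) = 506.250 / 254.000 = 1.9931 m/s².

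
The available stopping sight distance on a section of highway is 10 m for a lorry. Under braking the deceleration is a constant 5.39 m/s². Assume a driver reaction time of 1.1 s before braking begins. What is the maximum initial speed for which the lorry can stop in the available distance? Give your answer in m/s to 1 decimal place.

Maximum speed ≈ 6.0 m/s

Stopping distance: v·t_r + v²/(2a) = 10 with t_r = 1.1 s and a = 5.390 m/s².
So v² + 11.858 v − 107.80 = 0.
Positive root: v = −a·t_r + √((a·t_r)² + 2a·d) = −5.929 + √(35.153 + 107.80) = 6.0273 m/s.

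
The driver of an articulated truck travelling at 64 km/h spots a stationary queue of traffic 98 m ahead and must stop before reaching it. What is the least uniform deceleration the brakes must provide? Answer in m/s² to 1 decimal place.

Required deceleration ≈ 1.6 m/s²

64 km/h ÷ 3.6 = 17.7778 m/s.
v² = 2a·d ⇒ a = v²/(2d) = 17.7778² / (2 × 98.000) = 316.050 / 196.000 = 1.6125 m/s².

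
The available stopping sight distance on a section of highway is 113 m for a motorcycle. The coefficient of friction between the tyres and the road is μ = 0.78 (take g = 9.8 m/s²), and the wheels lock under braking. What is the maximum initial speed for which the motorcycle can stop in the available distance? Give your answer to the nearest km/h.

a = μg = 0.78 × 9.8 = 7.644 m/s².
v²/(2a) = d ⇒ v = √(2 × 7.644 × 113) = √1727.54 = 41.5637 m/s.
41.5637 m/s × 3.6 = 149.629 km/h.

Maximum speed ≈ 150 km/h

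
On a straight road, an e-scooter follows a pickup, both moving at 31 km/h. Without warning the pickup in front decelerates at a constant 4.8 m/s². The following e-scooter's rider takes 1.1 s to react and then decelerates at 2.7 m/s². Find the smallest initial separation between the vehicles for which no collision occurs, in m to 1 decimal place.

31 km/h ÷ 3.6 = 8.6111 m/s.
Leader travels v²/(2a_L) = 74.151 / 9.600 = 7.724 m before stopping.
Follower covers v·t_r = 8.6111 × 1.1 = 9.472 m while reacting, then v²/(2a_F) = 74.151 / 5.400 = 13.732 m while braking, for a total of 9.472 + 13.732 = 23.204 m.
Since a_F ≤ a_L and the follower starts braking later, the follower is never slower than the leader, so the closest approach is when both have stopped.
Minimum gap = 23.204 − 7.724 = 15.480 m.

Minimum gap ≈ 15.5 m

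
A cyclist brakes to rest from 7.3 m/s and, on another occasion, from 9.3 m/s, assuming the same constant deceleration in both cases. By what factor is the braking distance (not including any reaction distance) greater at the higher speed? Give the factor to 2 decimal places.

Braking distance d = v²/(2a), so with a fixed, d ∝ v².
Factor = (9.3/7.3)² = 1.2740² = 1.6231.

Factor ≈ 1.62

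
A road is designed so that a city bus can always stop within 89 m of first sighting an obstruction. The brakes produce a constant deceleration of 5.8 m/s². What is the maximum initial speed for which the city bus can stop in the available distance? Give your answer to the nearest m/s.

Maximum speed ≈ 32 m/s

v²/(2a) = d ⇒ v = √(2 × 5.800 × 89) = √1032.40 = 32.1310 m/s.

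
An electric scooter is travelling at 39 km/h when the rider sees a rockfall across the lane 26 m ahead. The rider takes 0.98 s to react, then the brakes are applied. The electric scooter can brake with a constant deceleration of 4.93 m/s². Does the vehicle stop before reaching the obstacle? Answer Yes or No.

39 km/h ÷ 3.6 = 10.8333 m/s.
Reaction distance = 10.8333 × 0.98 = 10.617 m.
Braking distance = v²/(2a) = 117.360 / 9.860 = 11.903 m.
Total stopping distance = 10.617 + 11.903 = 22.520 m, vs 26 m available — it stops with 26 − 22.520 = 3.480 m to spare.

Yes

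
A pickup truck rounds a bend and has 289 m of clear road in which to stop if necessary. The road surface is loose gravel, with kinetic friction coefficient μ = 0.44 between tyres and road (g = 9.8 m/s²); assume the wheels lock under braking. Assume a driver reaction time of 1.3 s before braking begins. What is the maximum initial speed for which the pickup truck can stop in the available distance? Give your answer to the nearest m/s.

a = μg = 0.44 × 9.8 = 4.312 m/s².
Stopping distance: v·t_r + v²/(2a) = 289 with t_r = 1.3 s and a = 4.312 m/s².
So v² + 11.211 v − 2492.34 = 0.
Positive root: v = −a·t_r + √((a·t_r)² + 2a·d) = −5.606 + √(31.427 + 2492.34) = 44.6311 m/s.

Maximum speed ≈ 45 m/s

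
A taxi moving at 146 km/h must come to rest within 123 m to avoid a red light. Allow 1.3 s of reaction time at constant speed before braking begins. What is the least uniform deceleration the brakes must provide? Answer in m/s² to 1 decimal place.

146 km/h ÷ 3.6 = 40.5556 m/s.
Distance covered during reaction = 40.5556 × 1.3 = 52.722 m.
Distance available for braking: 123 − 52.722 = 70.278 m.
v² = 2a·d ⇒ a = v²/(2d) = 40.5556² / (2 × 70.278) = 1644.757 / 140.556 = 11.7018 m/s².

Required deceleration ≈ 11.7 m/s²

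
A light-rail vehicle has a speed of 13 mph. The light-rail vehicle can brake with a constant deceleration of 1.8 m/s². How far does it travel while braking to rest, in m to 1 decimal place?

Braking distance ≈ 9.4 m

13 mph × 0.44704 = 5.8115 m/s.
Braking distance = v²/(2a) = 5.8115² / (2 × 1.800) = 33.774 / 3.600 = 9.382 m.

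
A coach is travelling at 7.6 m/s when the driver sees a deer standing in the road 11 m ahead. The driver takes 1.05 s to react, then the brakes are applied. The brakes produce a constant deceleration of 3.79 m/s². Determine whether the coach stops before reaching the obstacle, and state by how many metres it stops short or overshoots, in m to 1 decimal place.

Reaction distance = 7.6000 × 1.05 = 7.980 m.
Braking distance = v²/(2a) = 57.760 / 7.580 = 7.620 m.
Total stopping distance = 7.980 + 7.620 = 15.600 m, vs 11 m available — it cannot stop in time and overshoots by 15.600 − 11 = 4.600 m.

No — it overshoots by 4.6 m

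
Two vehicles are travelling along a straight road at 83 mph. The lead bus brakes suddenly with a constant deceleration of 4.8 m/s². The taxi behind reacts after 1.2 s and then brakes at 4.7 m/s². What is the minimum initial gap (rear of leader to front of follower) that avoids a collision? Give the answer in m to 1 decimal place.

Minimum gap ≈ 47.6 m

83 mph × 0.44704 = 37.1043 m/s.
Leader travels v²/(2a_L) = 1376.729 / 9.600 = 143.409 m before stopping.
Follower covers v·t_r = 37.1043 × 1.2 = 44.525 m while reacting, then v²/(2a_F) = 1376.729 / 9.400 = 146.461 m while braking, for a total of 44.525 + 146.461 = 190.986 m.
Since a_F ≤ a_L and the follower starts braking later, the follower is never slower than the leader, so the closest approach is when both have stopped.
Minimum gap = 190.986 − 143.409 = 47.577 m.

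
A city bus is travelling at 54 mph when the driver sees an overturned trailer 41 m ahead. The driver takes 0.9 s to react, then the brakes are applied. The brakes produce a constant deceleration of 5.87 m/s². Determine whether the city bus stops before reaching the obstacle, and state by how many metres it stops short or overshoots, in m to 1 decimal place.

54 mph × 0.44704 = 24.1402 m/s.
Reaction distance = 24.1402 × 0.9 = 21.726 m.
Braking distance = v²/(2a) = 582.749 / 11.740 = 49.638 m.
Total stopping distance = 21.726 + 49.638 = 71.364 m, vs 41 m available — it cannot stop in time and overshoots by 71.364 − 41 = 30.364 m.

No — it overshoots by 30.4 m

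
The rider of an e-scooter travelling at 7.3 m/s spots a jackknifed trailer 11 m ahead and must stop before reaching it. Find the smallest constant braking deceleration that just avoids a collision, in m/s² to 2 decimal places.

Required deceleration ≈ 2.42 m/s²

v² = 2a·d ⇒ a = v²/(2d) = 7.3000² / (2 × 11.000) = 53.290 / 22.000 = 2.4223 m/s².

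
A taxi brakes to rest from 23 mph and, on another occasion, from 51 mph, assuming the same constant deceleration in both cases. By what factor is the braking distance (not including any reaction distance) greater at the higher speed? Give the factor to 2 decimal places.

Braking distance d = v²/(2a), so with a fixed, d ∝ v².
Factor = (51/23)² = 2.2174² = 4.9169.

Factor ≈ 4.92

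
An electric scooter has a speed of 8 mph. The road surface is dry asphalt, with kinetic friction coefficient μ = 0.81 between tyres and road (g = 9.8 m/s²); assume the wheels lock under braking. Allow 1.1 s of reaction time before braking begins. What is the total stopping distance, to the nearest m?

8 mph × 0.44704 = 3.5763 m/s.
a = μg = 0.81 × 9.8 = 7.938 m/s².
Reaction distance = v·t_r = 3.5763 × 1.1 = 3.934 m.
Braking distance = v²/(2a) = 3.5763² / (2 × 7.938) = 12.790 / 15.876 = 0.806 m.
Total = 3.934 + 0.806 = 4.740 m.

Total stopping distance ≈ 5 m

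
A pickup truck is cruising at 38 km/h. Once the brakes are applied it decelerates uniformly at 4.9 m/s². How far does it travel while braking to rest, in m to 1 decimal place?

38 km/h ÷ 3.6 = 10.5556 m/s.
Braking distance = v²/(2a) = 10.5556² / (2 × 4.900) = 111.421 / 9.800 = 11.369 m.

Braking distance ≈ 11.4 m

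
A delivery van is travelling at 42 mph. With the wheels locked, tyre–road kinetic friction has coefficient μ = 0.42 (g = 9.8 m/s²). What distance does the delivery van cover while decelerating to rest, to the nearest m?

Braking distance ≈ 43 m

42 mph × 0.44704 = 18.7757 m/s.
a = μg = 0.42 × 9.8 = 4.116 m/s².
Braking distance = v²/(2a) = 18.7757² / (2 × 4.116) = 352.527 / 8.232 = 42.824 m.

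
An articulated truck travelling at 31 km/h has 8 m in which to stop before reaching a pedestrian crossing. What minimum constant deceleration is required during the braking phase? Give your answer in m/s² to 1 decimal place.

Required deceleration ≈ 4.6 m/s²

31 km/h ÷ 3.6 = 8.6111 m/s.
v² = 2a·d ⇒ a = v²/(2d) = 8.6111² / (2 × 8.000) = 74.151 / 16.000 = 4.6344 m/s².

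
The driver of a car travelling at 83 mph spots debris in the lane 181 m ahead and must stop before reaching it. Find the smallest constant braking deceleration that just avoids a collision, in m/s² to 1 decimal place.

83 mph × 0.44704 = 37.1043 m/s.
v² = 2a·d ⇒ a = v²/(2d) = 37.1043² / (2 × 181.000) = 1376.729 / 362.000 = 3.8031 m/s².

Required deceleration ≈ 3.8 m/s²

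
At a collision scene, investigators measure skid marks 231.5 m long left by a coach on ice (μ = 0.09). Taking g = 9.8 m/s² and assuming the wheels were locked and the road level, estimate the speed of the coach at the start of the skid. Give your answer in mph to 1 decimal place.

Initial speed ≈ 45.2 mph

Deceleration a = μg = 0.09 × 9.8 = 0.882 m/s².
v = √(2a·d) = √(2 × 0.882 × 231.5) = √408.366 = 20.2081 m/s.
= 20.2081 ÷ 0.44704 = 45.204 mph.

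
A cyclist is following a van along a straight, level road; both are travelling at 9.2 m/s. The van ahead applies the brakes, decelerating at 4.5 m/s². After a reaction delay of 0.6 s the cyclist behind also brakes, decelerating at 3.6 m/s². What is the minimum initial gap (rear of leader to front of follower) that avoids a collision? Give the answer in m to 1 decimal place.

Minimum gap ≈ 7.9 m

Leader travels v²/(2a_L) = 84.640 / 9.000 = 9.404 m before stopping.
Follower covers v·t_r = 9.2000 × 0.6 = 5.520 m while reacting, then v²/(2a_F) = 84.640 / 7.200 = 11.756 m while braking, for a total of 5.520 + 11.756 = 17.276 m.
Since a_F ≤ a_L and the follower starts braking later, the follower is never slower than the leader, so the closest approach is when both have stopped.
Minimum gap = 17.276 − 9.404 = 7.872 m.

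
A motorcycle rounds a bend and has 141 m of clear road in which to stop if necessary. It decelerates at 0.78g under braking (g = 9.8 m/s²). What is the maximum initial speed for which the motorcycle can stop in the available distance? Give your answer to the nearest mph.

a = 0.78 × 9.8 = 7.644 m/s².
v²/(2a) = d ⇒ v = √(2 × 7.644 × 141) = √2155.61 = 46.4285 m/s.
46.4285 m/s ÷ 0.44704 = 103.858 mph.

Maximum speed ≈ 104 mph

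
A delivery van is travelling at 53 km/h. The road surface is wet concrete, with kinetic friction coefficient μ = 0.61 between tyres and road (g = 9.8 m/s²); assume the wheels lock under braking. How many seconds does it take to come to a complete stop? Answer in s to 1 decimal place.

53 km/h ÷ 3.6 = 14.7222 m/s.
a = μg = 0.61 × 9.8 = 5.978 m/s².
Braking time = v/a = 14.7222 / 5.978 = 2.463 s.

Braking time ≈ 2.5 s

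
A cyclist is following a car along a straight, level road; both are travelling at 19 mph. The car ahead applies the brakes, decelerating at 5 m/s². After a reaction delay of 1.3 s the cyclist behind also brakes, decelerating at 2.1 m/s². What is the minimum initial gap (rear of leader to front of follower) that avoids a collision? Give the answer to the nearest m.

Minimum gap ≈ 21 m

19 mph × 0.44704 = 8.4938 m/s.
Leader travels v²/(2a_L) = 72.145 / 10.000 = 7.214 m before stopping.
Follower covers v·t_r = 8.4938 × 1.3 = 11.042 m while reacting, then v²/(2a_F) = 72.145 / 4.200 = 17.177 m while braking, for a total of 11.042 + 17.177 = 28.219 m.
Since a_F ≤ a_L and the follower starts braking later, the follower is never slower than the leader, so the closest approach is when both have stopped.
Minimum gap = 28.219 − 7.214 = 21.005 m.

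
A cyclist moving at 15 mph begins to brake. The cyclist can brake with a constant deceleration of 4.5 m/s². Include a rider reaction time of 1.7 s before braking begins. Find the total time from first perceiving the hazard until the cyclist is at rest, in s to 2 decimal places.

Total time ≈ 3.19 s

15 mph × 0.44704 = 6.7056 m/s.
Braking time = v/a = 6.7056 / 4.500 = 1.490 s.
Total = 1.7 + 1.490 = 3.190 s.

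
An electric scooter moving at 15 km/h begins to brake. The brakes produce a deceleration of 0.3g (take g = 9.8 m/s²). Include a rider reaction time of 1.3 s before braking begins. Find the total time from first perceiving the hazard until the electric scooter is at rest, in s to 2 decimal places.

15 km/h ÷ 3.6 = 4.1667 m/s.
a = 0.3 × 9.8 = 2.940 m/s².
Braking time = v/a = 4.1667 / 2.940 = 1.417 s.
Total = 1.3 + 1.417 = 2.717 s.

Total time ≈ 2.72 s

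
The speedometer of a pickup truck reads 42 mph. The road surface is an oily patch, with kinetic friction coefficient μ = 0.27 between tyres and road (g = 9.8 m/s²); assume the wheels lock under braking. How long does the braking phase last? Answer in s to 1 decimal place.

Braking time ≈ 7.1 s

42 mph × 0.44704 = 18.7757 m/s.
a = μg = 0.27 × 9.8 = 2.646 m/s².
Braking time = v/a = 18.7757 / 2.646 = 7.096 s.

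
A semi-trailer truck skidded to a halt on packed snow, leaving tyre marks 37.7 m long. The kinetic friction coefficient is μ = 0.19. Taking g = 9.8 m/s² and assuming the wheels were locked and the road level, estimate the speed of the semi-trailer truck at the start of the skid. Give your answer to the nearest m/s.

Deceleration a = μg = 0.19 × 9.8 = 1.862 m/s².
v = √(2a·d) = √(2 × 1.862 × 37.7) = √140.395 = 11.8488 m/s.

Initial speed ≈ 12 m/s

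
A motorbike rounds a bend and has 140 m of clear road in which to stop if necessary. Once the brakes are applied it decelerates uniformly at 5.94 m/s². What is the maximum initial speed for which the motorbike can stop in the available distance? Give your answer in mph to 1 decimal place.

Maximum speed ≈ 91.2 mph

v²/(2a) = d ⇒ v = √(2 × 5.940 × 140) = √1663.20 = 40.7823 m/s.
40.7823 m/s ÷ 0.44704 = 91.227 mph.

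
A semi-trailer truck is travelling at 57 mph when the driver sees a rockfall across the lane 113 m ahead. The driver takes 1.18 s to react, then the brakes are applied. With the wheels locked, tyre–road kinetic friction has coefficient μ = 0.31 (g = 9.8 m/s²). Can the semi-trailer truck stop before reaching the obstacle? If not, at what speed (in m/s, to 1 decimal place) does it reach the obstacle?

57 mph × 0.44704 = 25.4813 m/s.
a = μg = 0.31 × 9.8 = 3.038 m/s².
Reaction distance = 25.4813 × 1.18 = 30.068 m.
Braking distance needed to stop: v²/(2a) = 649.297 / 6.076 = 106.863 m, so total needed = 30.068 + 106.863 = 136.931 m > 113 m — it cannot stop.
Distance remaining when braking begins: 113 − 30.068 = 82.932 m.
v² = v₀² − 2a·d = 649.297 − 2 × 3.038 × 82.932 = 145.402 m²/s².
v = √145.402 = 12.058 m/s.

No — it strikes the obstacle at 12.1 m/s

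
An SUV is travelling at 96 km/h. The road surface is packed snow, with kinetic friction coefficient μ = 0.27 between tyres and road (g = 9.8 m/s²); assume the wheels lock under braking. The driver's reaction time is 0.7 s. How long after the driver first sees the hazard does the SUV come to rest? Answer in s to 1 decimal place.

96 km/h ÷ 3.6 = 26.6667 m/s.
a = μg = 0.27 × 9.8 = 2.646 m/s².
Braking time = v/a = 26.6667 / 2.646 = 10.078 s.
Total = 0.7 + 10.078 = 10.778 s.

Total time ≈ 10.8 s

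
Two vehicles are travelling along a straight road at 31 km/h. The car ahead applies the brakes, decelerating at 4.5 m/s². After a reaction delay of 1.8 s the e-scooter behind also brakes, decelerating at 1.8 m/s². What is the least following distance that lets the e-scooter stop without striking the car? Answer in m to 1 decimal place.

31 km/h ÷ 3.6 = 8.6111 m/s.
Leader travels v²/(2a_L) = 74.151 / 9.000 = 8.239 m before stopping.
Follower covers v·t_r = 8.6111 × 1.8 = 15.500 m while reacting, then v²/(2a_F) = 74.151 / 3.600 = 20.598 m while braking, for a total of 15.500 + 20.598 = 36.098 m.
Since a_F ≤ a_L and the follower starts braking later, the follower is never slower than the leader, so the closest approach is when both have stopped.
Minimum gap = 36.098 − 8.239 = 27.859 m.

Minimum gap ≈ 27.9 m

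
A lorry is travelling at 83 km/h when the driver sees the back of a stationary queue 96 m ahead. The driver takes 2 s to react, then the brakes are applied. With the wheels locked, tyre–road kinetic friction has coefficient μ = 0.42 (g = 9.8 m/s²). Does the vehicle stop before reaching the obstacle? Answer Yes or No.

No

83 km/h ÷ 3.6 = 23.0556 m/s.
a = μg = 0.42 × 9.8 = 4.116 m/s².
Reaction distance = 23.0556 × 2 = 46.111 m.
Braking distance = v²/(2a) = 531.561 / 8.232 = 64.573 m.
Total stopping distance = 46.111 + 64.573 = 110.684 m, vs 96 m available — it cannot stop in time and overshoots by 110.684 − 96 = 14.684 m.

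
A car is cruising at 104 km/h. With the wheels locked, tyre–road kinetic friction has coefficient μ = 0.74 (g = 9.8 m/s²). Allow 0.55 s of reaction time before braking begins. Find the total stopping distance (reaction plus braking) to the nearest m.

Total stopping distance ≈ 73 m

104 km/h ÷ 3.6 = 28.8889 m/s.
a = μg = 0.74 × 9.8 = 7.252 m/s².
Reaction distance = v·t_r = 28.8889 × 0.55 = 15.889 m.
Braking distance = v²/(2a) = 28.8889² / (2 × 7.252) = 834.569 / 14.504 = 57.541 m.
Total = 15.889 + 57.541 = 73.430 m.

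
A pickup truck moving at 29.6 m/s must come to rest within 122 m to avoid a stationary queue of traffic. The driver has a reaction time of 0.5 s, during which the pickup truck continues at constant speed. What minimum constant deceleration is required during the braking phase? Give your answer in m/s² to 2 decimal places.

Required deceleration ≈ 4.09 m/s²

Distance covered during reaction = 29.6000 × 0.5 = 14.800 m.
Distance available for braking: 122 − 14.800 = 107.200 m.
v² = 2a·d ⇒ a = v²/(2d) = 29.6000² / (2 × 107.200) = 876.160 / 214.400 = 4.0866 m/s².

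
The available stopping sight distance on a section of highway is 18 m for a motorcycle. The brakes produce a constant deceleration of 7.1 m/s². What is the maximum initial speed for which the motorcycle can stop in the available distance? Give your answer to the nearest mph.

v²/(2a) = d ⇒ v = √(2 × 7.100 × 18) = √255.60 = 15.9875 m/s.
15.9875 m/s ÷ 0.44704 = 35.763 mph.

Maximum speed ≈ 36 mph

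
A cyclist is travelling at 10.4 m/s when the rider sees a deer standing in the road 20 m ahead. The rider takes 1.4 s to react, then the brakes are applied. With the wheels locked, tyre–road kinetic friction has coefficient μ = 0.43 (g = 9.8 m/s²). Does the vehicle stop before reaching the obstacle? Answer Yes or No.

a = μg = 0.43 × 9.8 = 4.214 m/s².
Reaction distance = 10.4000 × 1.4 = 14.560 m.
Braking distance = v²/(2a) = 108.160 / 8.428 = 12.833 m.
Total stopping distance = 14.560 + 12.833 = 27.393 m, vs 20 m available — it cannot stop in time and overshoots by 27.393 − 20 = 7.393 m.

No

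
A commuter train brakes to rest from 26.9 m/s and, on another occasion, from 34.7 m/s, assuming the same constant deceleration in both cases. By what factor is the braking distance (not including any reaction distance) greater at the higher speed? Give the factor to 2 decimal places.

Braking distance d = v²/(2a), so with a fixed, d ∝ v².
Factor = (34.7/26.9)² = 1.2900² = 1.6641.

Factor ≈ 1.66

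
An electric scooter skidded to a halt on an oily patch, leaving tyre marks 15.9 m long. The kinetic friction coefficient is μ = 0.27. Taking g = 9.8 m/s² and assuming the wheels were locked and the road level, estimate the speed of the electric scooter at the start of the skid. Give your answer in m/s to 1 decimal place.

Initial speed ≈ 9.2 m/s

Deceleration a = μg = 0.27 × 9.8 = 2.646 m/s².
v = √(2a·d) = √(2 × 2.646 × 15.9) = √84.143 = 9.1729 m/s.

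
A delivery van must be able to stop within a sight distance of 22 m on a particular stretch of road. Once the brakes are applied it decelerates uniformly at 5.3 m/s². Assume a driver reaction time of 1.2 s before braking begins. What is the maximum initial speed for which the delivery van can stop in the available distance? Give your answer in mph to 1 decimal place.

Maximum speed ≈ 22.8 mph

Stopping distance: v·t_r + v²/(2a) = 22 with t_r = 1.2 s and a = 5.300 m/s².
So v² + 12.720 v − 233.20 = 0.
Positive root: v = −a·t_r + √((a·t_r)² + 2a·d) = −6.360 + √(40.450 + 233.20) = 10.1824 m/s.
10.1824 m/s ÷ 0.44704 = 22.777 mph.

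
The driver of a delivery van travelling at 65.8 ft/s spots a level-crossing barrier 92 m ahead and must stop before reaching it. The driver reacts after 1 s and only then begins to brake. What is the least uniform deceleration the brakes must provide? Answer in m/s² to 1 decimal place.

65.8 ft/s × 0.3048 = 20.0558 m/s.
Distance covered during reaction = 20.0558 × 1 = 20.056 m.
Distance available for braking: 92 − 20.056 = 71.944 m.
v² = 2a·d ⇒ a = v²/(2d) = 20.0558² / (2 × 71.944) = 402.235 / 143.888 = 2.7955 m/s².

Required deceleration ≈ 2.8 m/s²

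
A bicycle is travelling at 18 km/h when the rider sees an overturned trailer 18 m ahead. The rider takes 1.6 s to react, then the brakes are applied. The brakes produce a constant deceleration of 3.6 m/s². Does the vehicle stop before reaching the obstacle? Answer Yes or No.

18 km/h ÷ 3.6 = 5.0000 m/s.
Reaction distance = 5.0000 × 1.6 = 8.000 m.
Braking distance = v²/(2a) = 25.000 / 7.200 = 3.472 m.
Total stopping distance = 8.000 + 3.472 = 11.472 m, vs 18 m available — it stops with 18 − 11.472 = 6.528 m to spare.

Yes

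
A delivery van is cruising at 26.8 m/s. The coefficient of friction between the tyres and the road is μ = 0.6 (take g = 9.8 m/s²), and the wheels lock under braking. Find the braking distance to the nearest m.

Braking distance ≈ 61 m

a = μg = 0.6 × 9.8 = 5.880 m/s².
Braking distance = v²/(2a) = 26.8000² / (2 × 5.880) = 718.240 / 11.760 = 61.075 m.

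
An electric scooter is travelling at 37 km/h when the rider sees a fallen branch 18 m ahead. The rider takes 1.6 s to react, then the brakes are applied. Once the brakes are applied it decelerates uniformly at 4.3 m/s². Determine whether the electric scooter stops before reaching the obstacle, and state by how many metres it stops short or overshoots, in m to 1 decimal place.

No — it overshoots by 10.7 m

37 km/h ÷ 3.6 = 10.2778 m/s.
Reaction distance = 10.2778 × 1.6 = 16.444 m.
Braking distance = v²/(2a) = 105.633 / 8.600 = 12.283 m.
Total stopping distance = 16.444 + 12.283 = 28.727 m, vs 18 m available — it cannot stop in time and overshoots by 28.727 − 18 = 10.727 m.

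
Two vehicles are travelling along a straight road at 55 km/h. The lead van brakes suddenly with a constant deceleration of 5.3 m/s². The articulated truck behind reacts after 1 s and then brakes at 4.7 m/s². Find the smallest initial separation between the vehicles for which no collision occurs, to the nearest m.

55 km/h ÷ 3.6 = 15.2778 m/s.
Leader travels v²/(2a_L) = 233.411 / 10.600 = 22.020 m before stopping.
Follower covers v·t_r = 15.2778 × 1 = 15.278 m while reacting, then v²/(2a_F) = 233.411 / 9.400 = 24.831 m while braking, for a total of 15.278 + 24.831 = 40.109 m.
Since a_F ≤ a_L and the follower starts braking later, the follower is never slower than the leader, so the closest approach is when both have stopped.
Minimum gap = 40.109 − 22.020 = 18.089 m.

Minimum gap ≈ 18 m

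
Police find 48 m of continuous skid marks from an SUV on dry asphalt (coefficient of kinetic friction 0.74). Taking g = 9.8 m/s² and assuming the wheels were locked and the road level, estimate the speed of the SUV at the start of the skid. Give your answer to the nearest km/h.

Initial speed ≈ 95 km/h

Deceleration a = μg = 0.74 × 9.8 = 7.252 m/s².
v = √(2a·d) = √(2 × 7.252 × 48) = √696.192 = 26.3855 m/s.
= 26.3855 × 3.6 = 94.988 km/h.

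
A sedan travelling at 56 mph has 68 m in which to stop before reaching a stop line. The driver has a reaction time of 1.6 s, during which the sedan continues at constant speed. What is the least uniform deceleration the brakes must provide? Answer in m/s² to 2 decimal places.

56 mph × 0.44704 = 25.0342 m/s.
Distance covered during reaction = 25.0342 × 1.6 = 40.055 m.
Distance available for braking: 68 − 40.055 = 27.945 m.
v² = 2a·d ⇒ a = v²/(2d) = 25.0342² / (2 × 27.945) = 626.711 / 55.890 = 11.2133 m/s².

Required deceleration ≈ 11.21 m/s²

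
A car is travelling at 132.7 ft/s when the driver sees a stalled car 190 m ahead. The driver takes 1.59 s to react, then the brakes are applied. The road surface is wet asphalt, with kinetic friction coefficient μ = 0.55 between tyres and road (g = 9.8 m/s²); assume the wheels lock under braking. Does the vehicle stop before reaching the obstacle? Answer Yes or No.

132.7 ft/s × 0.3048 = 40.4470 m/s.
a = μg = 0.55 × 9.8 = 5.390 m/s².
Reaction distance = 40.4470 × 1.59 = 64.311 m.
Braking distance = v²/(2a) = 1635.960 / 10.780 = 151.759 m.
Total stopping distance = 64.311 + 151.759 = 216.070 m, vs 190 m available — it cannot stop in time and overshoots by 216.070 − 190 = 26.070 m.

No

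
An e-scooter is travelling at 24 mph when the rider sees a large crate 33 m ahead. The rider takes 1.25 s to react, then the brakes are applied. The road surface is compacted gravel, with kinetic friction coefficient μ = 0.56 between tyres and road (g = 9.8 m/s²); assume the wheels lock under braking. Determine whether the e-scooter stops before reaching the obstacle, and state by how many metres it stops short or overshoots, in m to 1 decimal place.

Yes — it stops 9.1 m short of the obstacle

24 mph × 0.44704 = 10.7290 m/s.
a = μg = 0.56 × 9.8 = 5.488 m/s².
Reaction distance = 10.7290 × 1.25 = 13.411 m.
Braking distance = v²/(2a) = 115.111 / 10.976 = 10.488 m.
Total stopping distance = 13.411 + 10.488 = 23.899 m, vs 33 m available — it stops with 33 − 23.899 = 9.101 m to spare.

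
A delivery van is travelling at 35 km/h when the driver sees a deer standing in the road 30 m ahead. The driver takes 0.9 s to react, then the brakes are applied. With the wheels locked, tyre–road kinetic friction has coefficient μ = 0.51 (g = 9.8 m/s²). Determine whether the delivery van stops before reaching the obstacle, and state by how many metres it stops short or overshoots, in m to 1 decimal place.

Yes — it stops 11.8 m short of the obstacle

35 km/h ÷ 3.6 = 9.7222 m/s.
a = μg = 0.51 × 9.8 = 4.998 m/s².
Reaction distance = 9.7222 × 0.9 = 8.750 m.
Braking distance = v²/(2a) = 94.521 / 9.996 = 9.456 m.
Total stopping distance = 8.750 + 9.456 = 18.206 m, vs 30 m available — it stops with 30 − 18.206 = 11.794 m to spare.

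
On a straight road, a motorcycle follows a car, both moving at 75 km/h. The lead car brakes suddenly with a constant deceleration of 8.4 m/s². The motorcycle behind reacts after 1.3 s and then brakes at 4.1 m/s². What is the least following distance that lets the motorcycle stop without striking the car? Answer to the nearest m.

75 km/h ÷ 3.6 = 20.8333 m/s.
Leader travels v²/(2a_L) = 434.026 / 16.800 = 25.835 m before stopping.
Follower covers v·t_r = 20.8333 × 1.3 = 27.083 m while reacting, then v²/(2a_F) = 434.026 / 8.200 = 52.930 m while braking, for a total of 27.083 + 52.930 = 80.013 m.
Since a_F ≤ a_L and the follower starts braking later, the follower is never slower than the leader, so the closest approach is when both have stopped.
Minimum gap = 80.013 − 25.835 = 54.178 m.

Minimum gap ≈ 54 m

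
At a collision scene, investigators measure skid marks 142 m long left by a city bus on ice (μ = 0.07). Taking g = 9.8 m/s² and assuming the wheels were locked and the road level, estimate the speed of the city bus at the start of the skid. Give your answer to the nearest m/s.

Deceleration a = μg = 0.07 × 9.8 = 0.686 m/s².
v = √(2a·d) = √(2 × 0.686 × 142) = √194.824 = 13.9579 m/s.

Initial speed ≈ 14 m/s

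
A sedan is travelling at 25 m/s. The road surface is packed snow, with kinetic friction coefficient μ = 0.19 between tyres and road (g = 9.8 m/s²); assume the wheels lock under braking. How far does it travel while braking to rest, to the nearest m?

a = μg = 0.19 × 9.8 = 1.862 m/s².
Braking distance = v²/(2a) = 25.0000² / (2 × 1.862) = 625.000 / 3.724 = 167.830 m.

Braking distance ≈ 168 m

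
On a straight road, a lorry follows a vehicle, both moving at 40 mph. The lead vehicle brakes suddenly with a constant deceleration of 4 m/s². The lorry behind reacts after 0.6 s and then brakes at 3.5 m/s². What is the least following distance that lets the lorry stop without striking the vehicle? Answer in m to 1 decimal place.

Minimum gap ≈ 16.4 m

40 mph × 0.44704 = 17.8816 m/s.
Leader travels v²/(2a_L) = 319.752 / 8.000 = 39.969 m before stopping.
Follower covers v·t_r = 17.8816 × 0.6 = 10.729 m while reacting, then v²/(2a_F) = 319.752 / 7.000 = 45.679 m while braking, for a total of 10.729 + 45.679 = 56.408 m.
Since a_F ≤ a_L and the follower starts braking later, the follower is never slower than the leader, so the closest approach is when both have stopped.
Minimum gap = 56.408 − 39.969 = 16.439 m.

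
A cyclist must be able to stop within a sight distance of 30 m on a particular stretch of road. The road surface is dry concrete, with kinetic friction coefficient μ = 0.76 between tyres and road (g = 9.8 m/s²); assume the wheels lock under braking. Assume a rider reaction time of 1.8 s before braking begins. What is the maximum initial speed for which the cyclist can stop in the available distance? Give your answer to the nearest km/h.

a = μg = 0.76 × 9.8 = 7.448 m/s².
Stopping distance: v·t_r + v²/(2a) = 30 with t_r = 1.8 s and a = 7.448 m/s².
So v² + 26.813 v − 446.88 = 0.
Positive root: v = −a·t_r + √((a·t_r)² + 2a·d) = −13.406 + √(179.721 + 446.88) = 11.6260 m/s.
11.6260 m/s × 3.6 = 41.854 km/h.

Maximum speed ≈ 42 km/h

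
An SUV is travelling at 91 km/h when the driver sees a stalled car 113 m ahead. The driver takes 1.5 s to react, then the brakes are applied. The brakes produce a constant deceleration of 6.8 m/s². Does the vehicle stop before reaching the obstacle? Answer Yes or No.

91 km/h ÷ 3.6 = 25.2778 m/s.
Reaction distance = 25.2778 × 1.5 = 37.917 m.
Braking distance = v²/(2a) = 638.967 / 13.600 = 46.983 m.
Total stopping distance = 37.917 + 46.983 = 84.900 m, vs 113 m available — it stops with 113 − 84.900 = 28.100 m to spare.

Yes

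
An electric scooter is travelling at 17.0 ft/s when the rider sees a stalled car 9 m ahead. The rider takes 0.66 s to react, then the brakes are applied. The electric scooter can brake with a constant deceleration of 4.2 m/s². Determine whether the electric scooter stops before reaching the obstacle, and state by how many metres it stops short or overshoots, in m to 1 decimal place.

Yes — it stops 2.4 m short of the obstacle

17 ft/s × 0.3048 = 5.1816 m/s.
Reaction distance = 5.1816 × 0.66 = 3.420 m.
Braking distance = v²/(2a) = 26.849 / 8.400 = 3.196 m.
Total stopping distance = 3.420 + 3.196 = 6.616 m, vs 9 m available — it stops with 9 − 6.616 = 2.384 m to spare.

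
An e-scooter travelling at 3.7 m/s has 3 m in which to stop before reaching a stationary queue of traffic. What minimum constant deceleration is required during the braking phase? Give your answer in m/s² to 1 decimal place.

v² = 2a·d ⇒ a = v²/(2d) = 3.7000² / (2 × 3.000) = 13.690 / 6.000 = 2.2817 m/s².

Required deceleration ≈ 2.3 m/s²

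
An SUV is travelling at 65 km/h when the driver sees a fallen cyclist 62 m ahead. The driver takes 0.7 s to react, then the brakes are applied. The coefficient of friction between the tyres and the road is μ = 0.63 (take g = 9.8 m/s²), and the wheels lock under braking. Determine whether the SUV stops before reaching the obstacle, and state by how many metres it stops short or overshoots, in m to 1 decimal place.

65 km/h ÷ 3.6 = 18.0556 m/s.
a = μg = 0.63 × 9.8 = 6.174 m/s².
Reaction distance = 18.0556 × 0.7 = 12.639 m.
Braking distance = v²/(2a) = 326.005 / 12.348 = 26.401 m.
Total stopping distance = 12.639 + 26.401 = 39.040 m, vs 62 m available — it stops with 62 − 39.040 = 22.960 m to spare.

Yes — it stops 23.0 m short of the obstacle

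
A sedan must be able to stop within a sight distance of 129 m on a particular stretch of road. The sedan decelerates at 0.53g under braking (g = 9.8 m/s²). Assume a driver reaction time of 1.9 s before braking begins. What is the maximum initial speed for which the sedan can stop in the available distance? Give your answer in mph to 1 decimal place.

a = 0.53 × 9.8 = 5.194 m/s².
Stopping distance: v·t_r + v²/(2a) = 129 with t_r = 1.9 s and a = 5.194 m/s².
So v² + 19.737 v − 1340.05 = 0.
Positive root: v = −a·t_r + √((a·t_r)² + 2a·d) = −9.869 + √(97.397 + 1340.05) = 28.0447 m/s.
28.0447 m/s ÷ 0.44704 = 62.734 mph.

Maximum speed ≈ 62.7 mph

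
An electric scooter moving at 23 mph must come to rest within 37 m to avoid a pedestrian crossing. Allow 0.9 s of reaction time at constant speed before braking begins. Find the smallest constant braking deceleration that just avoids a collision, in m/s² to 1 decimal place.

Required deceleration ≈ 1.9 m/s²

23 mph × 0.44704 = 10.2819 m/s.
Distance covered during reaction = 10.2819 × 0.9 = 9.254 m.
Distance available for braking: 37 − 9.254 = 27.746 m.
v² = 2a·d ⇒ a = v²/(2d) = 10.2819² / (2 × 27.746) = 105.717 / 55.492 = 1.9051 m/s².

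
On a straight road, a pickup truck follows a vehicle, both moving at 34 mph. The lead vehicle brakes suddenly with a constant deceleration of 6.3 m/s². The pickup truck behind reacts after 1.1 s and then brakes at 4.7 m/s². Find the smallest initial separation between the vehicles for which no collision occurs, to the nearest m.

Minimum gap ≈ 23 m

34 mph × 0.44704 = 15.1994 m/s.
Leader travels v²/(2a_L) = 231.022 / 12.600 = 18.335 m before stopping.
Follower covers v·t_r = 15.1994 × 1.1 = 16.719 m while reacting, then v²/(2a_F) = 231.022 / 9.400 = 24.577 m while braking, for a total of 16.719 + 24.577 = 41.296 m.
Since a_F ≤ a_L and the follower starts braking later, the follower is never slower than the leader, so the closest approach is when both have stopped.
Minimum gap = 41.296 − 18.335 = 22.961 m.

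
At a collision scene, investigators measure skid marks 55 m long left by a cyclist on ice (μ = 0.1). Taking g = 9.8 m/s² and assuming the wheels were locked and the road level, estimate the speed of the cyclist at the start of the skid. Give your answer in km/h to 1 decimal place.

Deceleration a = μg = 0.1 × 9.8 = 0.980 m/s².
v = √(2a·d) = √(2 × 0.980 × 55) = √107.800 = 10.3827 m/s.
= 10.3827 × 3.6 = 37.378 km/h.

Initial speed ≈ 37.4 km/h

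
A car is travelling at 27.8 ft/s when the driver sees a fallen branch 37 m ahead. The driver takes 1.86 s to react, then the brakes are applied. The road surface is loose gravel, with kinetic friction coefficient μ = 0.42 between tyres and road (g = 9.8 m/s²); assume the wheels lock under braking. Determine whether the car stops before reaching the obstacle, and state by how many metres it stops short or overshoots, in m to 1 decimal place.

Yes — it stops 12.5 m short of the obstacle

27.8 ft/s × 0.3048 = 8.4734 m/s.
a = μg = 0.42 × 9.8 = 4.116 m/s².
Reaction distance = 8.4734 × 1.86 = 15.761 m.
Braking distance = v²/(2a) = 71.799 / 8.232 = 8.722 m.
Total stopping distance = 15.761 + 8.722 = 24.483 m, vs 37 m available — it stops with 37 − 24.483 = 12.517 m to spare.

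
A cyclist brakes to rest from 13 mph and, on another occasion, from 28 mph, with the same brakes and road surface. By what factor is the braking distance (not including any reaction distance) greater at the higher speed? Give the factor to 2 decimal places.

Braking distance d = v²/(2a), so with a fixed, d ∝ v².
Factor = (28/13)² = 2.1538² = 4.6389.

Factor ≈ 4.64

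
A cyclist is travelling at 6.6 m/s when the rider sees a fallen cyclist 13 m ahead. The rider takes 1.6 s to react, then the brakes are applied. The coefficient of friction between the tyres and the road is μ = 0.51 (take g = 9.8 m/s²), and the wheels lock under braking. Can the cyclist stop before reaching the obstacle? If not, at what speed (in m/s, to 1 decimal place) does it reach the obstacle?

No — it strikes the obstacle at 4.4 m/s

a = μg = 0.51 × 9.8 = 4.998 m/s².
Reaction distance = 6.6000 × 1.6 = 10.560 m.
Braking distance needed to stop: v²/(2a) = 43.560 / 9.996 = 4.358 m, so total needed = 10.560 + 4.358 = 14.918 m > 13 m — it cannot stop.
Distance remaining when braking begins: 13 − 10.560 = 2.440 m.
v² = v₀² − 2a·d = 43.560 − 2 × 4.998 × 2.440 = 19.170 m²/s².
v = √19.170 = 4.378 m/s.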